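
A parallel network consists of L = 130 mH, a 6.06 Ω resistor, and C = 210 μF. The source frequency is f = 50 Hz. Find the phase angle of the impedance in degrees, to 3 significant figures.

-14.1°

ω = 2πf = 314.2 rad/s
X_L = ωL = 40.8 Ω
X_C = 1/(ωC) = 15.2 Ω
Parallel: admittances add. Y = 1/R + 1/(jωL) + jωC
Y = (0.165 + j0.0415) S
|Y| = 0.170 S → |Z| = 1/|Y| = 5.88 Ω, ∠Z = −∠Y = -14.1°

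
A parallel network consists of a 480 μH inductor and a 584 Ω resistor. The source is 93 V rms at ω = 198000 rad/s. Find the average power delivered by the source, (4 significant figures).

X_L = ωL = 95.04 Ω
Parallel: admittances add. Y = 1/R + 1/(jωL)
Y = (0.001712 − j0.01052) S
|Y| = 0.01066 S → |Z| = 1/|Y| = 93.81 Ω, ∠Z = −∠Y = 80.76°
I = V/|Z| = 991.4 mA
P = VI cos φ = 93 × 0.9914 × cos(80.76°) = 14.81 W

14.81 W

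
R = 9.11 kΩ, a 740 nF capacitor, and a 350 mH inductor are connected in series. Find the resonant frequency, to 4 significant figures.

ω₀ = 1/√(LC) = 1/√(0.35 × 7.4e-07) = 1965 rad/s
f₀ = ω₀/(2π) = 312.7 Hz

312.7 Hz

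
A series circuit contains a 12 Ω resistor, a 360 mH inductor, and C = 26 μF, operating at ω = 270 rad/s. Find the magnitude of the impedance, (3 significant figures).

46.8 Ω

X_L = ωL = 97.2 Ω
X_C = 1/(ωC) = 142 Ω
Net reactance X = X_L − X_C = -45.3 Ω
Z = 12.0 − j45.3 Ω
|Z| = √(12.0² + 45.3²) = 46.8 Ω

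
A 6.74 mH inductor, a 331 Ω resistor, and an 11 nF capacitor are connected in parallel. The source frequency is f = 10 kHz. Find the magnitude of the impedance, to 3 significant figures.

290 Ω

ω = 2πf = 62830 rad/s
X_L = ωL = 423 Ω
X_C = 1/(ωC) = 1450 Ω
Parallel: admittances add. Y = 1/R + 1/(jωL) + jωC
Y = (0.00302 − j0.00167) S
|Y| = 0.00345 S → |Z| = 1/|Y| = 290 Ω, ∠Z = −∠Y = 28.9°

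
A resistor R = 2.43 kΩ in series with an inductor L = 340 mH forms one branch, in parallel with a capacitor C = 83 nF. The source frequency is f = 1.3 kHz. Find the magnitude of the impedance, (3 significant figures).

ω = 2πf = 8168 rad/s
X_L = ωL = 2780 Ω
X_C = 1/(ωC) = 1480 Ω
Branch 1 (R+jX_L): Z₁ = 2430 + j2780 Ω, |Z₁| = 3690 Ω
Branch 2 (−jX_C): Z₂ = −j1480 Ω
Parallel: Z = Z₁Z₂/(Z₁+Z₂), |Z| = 1970 Ω, ∠Z = -69.4°

1970 Ω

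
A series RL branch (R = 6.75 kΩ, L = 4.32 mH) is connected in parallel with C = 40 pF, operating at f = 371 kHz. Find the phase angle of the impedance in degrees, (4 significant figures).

-28.30°

ω = 2πf = 2.331e+06 rad/s
X_L = ωL = 10070 Ω
X_C = 1/(ωC) = 10720 Ω
Branch 1 (R+jX_L): Z₁ = 6750 + j10070 Ω, |Z₁| = 12120 Ω
Branch 2 (−jX_C): Z₂ = −j10720 Ω
Parallel: Z = Z₁Z₂/(Z₁+Z₂), |Z| = 19170 Ω, ∠Z = -28.30°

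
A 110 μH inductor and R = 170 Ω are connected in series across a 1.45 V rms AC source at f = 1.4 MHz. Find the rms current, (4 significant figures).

1.476 mA

ω = 2πf = 8.796e+06 rad/s
X_L = ωL = 967.6 Ω
Z = 170.0 + j967.6 Ω
|Z| = √(170.0² + 967.6²) = 982.4 Ω
I = V/|Z| = 1.45/982.4 = 1.476 mA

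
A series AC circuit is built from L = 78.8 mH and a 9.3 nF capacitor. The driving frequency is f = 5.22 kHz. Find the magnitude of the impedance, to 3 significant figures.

694 Ω

ω = 2πf = 32800 rad/s
X_L = ωL = 2580 Ω
X_C = 1/(ωC) = 3280 Ω
Net reactance X = X_L − X_C = -694 Ω
Z = − j694 Ω
|Z| = √(0² + 694²) = 694 Ω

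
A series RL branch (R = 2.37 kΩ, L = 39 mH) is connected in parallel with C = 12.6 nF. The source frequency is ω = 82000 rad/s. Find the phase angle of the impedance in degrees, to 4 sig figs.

X_L = ωL = 3198 Ω
X_C = 1/(ωC) = 967.9 Ω
Branch 1 (R+jX_L): Z₁ = 2370 + j3198 Ω, |Z₁| = 3980 Ω
Branch 2 (−jX_C): Z₂ = −j967.9 Ω
Parallel: Z = Z₁Z₂/(Z₁+Z₂), |Z| = 1184 Ω, ∠Z = -79.80°

-79.80°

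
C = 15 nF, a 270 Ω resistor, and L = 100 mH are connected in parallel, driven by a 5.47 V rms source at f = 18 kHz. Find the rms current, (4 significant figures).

ω = 2πf = 113100 rad/s
X_L = ωL = 11310 Ω
X_C = 1/(ωC) = 589.5 Ω
Parallel: admittances add. Y = 1/R + 1/(jωL) + jωC
Y = (0.003704 + j0.001608) S
|Y| = 0.004038 S → |Z| = 1/|Y| = 247.7 Ω, ∠Z = −∠Y = -23.47°
I = V/|Z| = 5.47/247.7 = 22.09 mA

22.09 mA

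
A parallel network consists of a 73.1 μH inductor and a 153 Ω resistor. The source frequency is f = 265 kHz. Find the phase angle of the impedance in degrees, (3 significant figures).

ω = 2πf = 1.665e+06 rad/s
X_L = ωL = 122 Ω
Parallel: admittances add. Y = 1/R + 1/(jωL)
Y = (0.00654 − j0.00822) S
|Y| = 0.0105 S → |Z| = 1/|Y| = 95.3 Ω, ∠Z = −∠Y = 51.5°

51.5°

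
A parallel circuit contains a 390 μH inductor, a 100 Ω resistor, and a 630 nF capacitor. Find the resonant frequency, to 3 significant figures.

10.2 kHz

ω₀ = 1/√(LC) = 1/√(0.00039 × 6.3e-07) = 63800 rad/s
f₀ = ω₀/(2π) = 10.2 kHz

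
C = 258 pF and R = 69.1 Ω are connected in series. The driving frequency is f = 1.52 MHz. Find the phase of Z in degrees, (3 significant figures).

ω = 2πf = 9.55e+06 rad/s
X_C = 1/(ωC) = 406 Ω
Z = 69.1 − j406 Ω
|Z| = √(69.1² + 406²) = 412 Ω
∠Z = arctan(-406/69.1) = -80.3°

-80.3°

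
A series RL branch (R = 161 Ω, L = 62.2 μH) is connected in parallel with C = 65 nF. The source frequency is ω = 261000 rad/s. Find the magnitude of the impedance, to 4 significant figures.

X_L = ωL = 16.23 Ω
X_C = 1/(ωC) = 58.94 Ω
Branch 1 (R+jX_L): Z₁ = 161.0 + j16.23 Ω, |Z₁| = 161.8 Ω
Branch 2 (−jX_C): Z₂ = −j58.94 Ω
Parallel: Z = Z₁Z₂/(Z₁+Z₂), |Z| = 57.26 Ω, ∠Z = -69.38°

57.26 Ω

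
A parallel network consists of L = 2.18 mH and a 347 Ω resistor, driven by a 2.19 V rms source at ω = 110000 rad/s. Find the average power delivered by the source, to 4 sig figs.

13.82 mW

X_L = ωL = 239.8 Ω
Parallel: admittances add. Y = 1/R + 1/(jωL)
Y = (0.002882 − j0.004170) S
|Y| = 0.005069 S → |Z| = 1/|Y| = 197.3 Ω, ∠Z = −∠Y = 55.35°
I = V/|Z| = 11.10 mA
P = VI cos φ = 2.19 × 0.01110 × cos(55.35°) = 13.82 mW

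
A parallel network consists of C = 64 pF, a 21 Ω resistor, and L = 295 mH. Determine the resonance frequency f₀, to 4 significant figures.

ω₀ = 1/√(LC) = 1/√(0.295 × 6.4e-11) = 230100 rad/s
f₀ = ω₀/(2π) = 36.63 kHz

36.63 kHz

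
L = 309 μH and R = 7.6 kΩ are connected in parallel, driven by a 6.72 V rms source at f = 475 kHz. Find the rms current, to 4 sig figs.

ω = 2πf = 2.985e+06 rad/s
X_L = ωL = 922.2 Ω
Parallel: admittances add. Y = 1/R + 1/(jωL)
Y = (0.0001316 − j0.001084) S
|Y| = 0.001092 S → |Z| = 1/|Y| = 915.5 Ω, ∠Z = −∠Y = 83.08°
I = V/|Z| = 6.72/915.5 = 7.340 mA

7.340 mA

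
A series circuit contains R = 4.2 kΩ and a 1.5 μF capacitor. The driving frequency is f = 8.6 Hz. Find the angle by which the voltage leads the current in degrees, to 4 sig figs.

ω = 2πf = 54.04 rad/s
X_C = 1/(ωC) = 12340 Ω
Z = 4200 − j12340 Ω
|Z| = √(4200² + 12340²) = 13030 Ω
∠Z = arctan(-12340/4200) = -71.20°

-71.20°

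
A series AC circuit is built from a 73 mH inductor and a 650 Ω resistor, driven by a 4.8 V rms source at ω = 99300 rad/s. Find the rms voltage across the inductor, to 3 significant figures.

4.78 V

X_L = ωL = 7250 Ω
Z = 650 + j7250 Ω
|Z| = √(650² + 7250²) = 7280 Ω
I = V/|Z| = 660 μA
V_L = I·|Z_L| = 0.000660 × 7250 = 4.78 V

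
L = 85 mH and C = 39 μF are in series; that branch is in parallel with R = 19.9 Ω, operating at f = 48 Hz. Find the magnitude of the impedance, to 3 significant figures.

ω = 2πf = 301.6 rad/s
X_L = ωL = 25.6 Ω
X_C = 1/(ωC) = 85.0 Ω
Branch 1: Z₁ = R = 19.9 Ω
Branch 2 (series LC): Z₂ = j(X_L − X_C) = −j59.4 Ω
Parallel: Z = Z₁Z₂/(Z₁+Z₂), |Z| = 18.9 Ω, ∠Z = -18.5°

18.9 Ω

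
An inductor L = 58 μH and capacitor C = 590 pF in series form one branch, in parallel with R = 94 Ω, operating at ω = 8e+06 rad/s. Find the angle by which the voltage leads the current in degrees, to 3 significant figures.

20.4°

X_L = ωL = 464 Ω
X_C = 1/(ωC) = 212 Ω
Branch 1: Z₁ = R = 94.0 Ω
Branch 2 (series LC): Z₂ = j(X_L − X_C) = j252 Ω
Parallel: Z = Z₁Z₂/(Z₁+Z₂), |Z| = 88.1 Ω, ∠Z = 20.4°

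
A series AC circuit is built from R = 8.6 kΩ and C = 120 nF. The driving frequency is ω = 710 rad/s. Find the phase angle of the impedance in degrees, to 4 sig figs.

X_C = 1/(ωC) = 11740 Ω
Z = 8600 − j11740 Ω
|Z| = √(8600² + 11740²) = 14550 Ω
∠Z = arctan(-11740/8600) = -53.77°

-53.77°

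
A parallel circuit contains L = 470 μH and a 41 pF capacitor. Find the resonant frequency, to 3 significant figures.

1.15 MHz

ω₀ = 1/√(LC) = 1/√(0.00047 × 4.1e-11) = 7.204e+06 rad/s
f₀ = ω₀/(2π) = 1.15 MHz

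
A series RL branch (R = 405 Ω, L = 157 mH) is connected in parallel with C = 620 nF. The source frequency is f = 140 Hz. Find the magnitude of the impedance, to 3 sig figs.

ω = 2πf = 879.6 rad/s
X_L = ωL = 138 Ω
X_C = 1/(ωC) = 1830 Ω
Branch 1 (R+jX_L): Z₁ = 405 + j138 Ω, |Z₁| = 428 Ω
Branch 2 (−jX_C): Z₂ = −j1830 Ω
Parallel: Z = Z₁Z₂/(Z₁+Z₂), |Z| = 450 Ω, ∠Z = 5.39°

450 Ω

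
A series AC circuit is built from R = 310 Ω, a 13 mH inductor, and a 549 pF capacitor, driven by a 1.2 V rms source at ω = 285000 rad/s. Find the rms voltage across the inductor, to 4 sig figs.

X_L = ωL = 3705 Ω
X_C = 1/(ωC) = 6391 Ω
Net reactance X = X_L − X_C = -2686 Ω
Z = 310.0 − j2686 Ω
|Z| = √(310.0² + 2686²) = 2704 Ω
I = V/|Z| = 443.8 μA
V_L = I·|Z_L| = 0.0004438 × 3705 = 1.644 V

1.644 V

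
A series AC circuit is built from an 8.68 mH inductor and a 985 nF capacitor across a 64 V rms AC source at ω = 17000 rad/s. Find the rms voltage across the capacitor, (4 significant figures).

43.51 V

X_L = ωL = 147.6 Ω
X_C = 1/(ωC) = 59.72 Ω
Net reactance X = X_L − X_C = 87.84 Ω
Z = j87.84 Ω
|Z| = √(0² + 87.84²) = 87.84 Ω
I = V/|Z| = 728.6 mA
V_C = I·|Z_C| = 0.7286 × 59.72 = 43.51 V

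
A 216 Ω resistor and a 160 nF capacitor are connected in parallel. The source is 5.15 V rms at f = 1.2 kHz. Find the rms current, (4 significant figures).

ω = 2πf = 7540 rad/s
X_C = 1/(ωC) = 828.9 Ω
Parallel: admittances add. Y = 1/R + jωC
Y = (0.004630 + j0.001206) S
|Y| = 0.004784 S → |Z| = 1/|Y| = 209.0 Ω, ∠Z = −∠Y = -14.61°
I = V/|Z| = 5.15/209.0 = 24.64 mA

24.64 mA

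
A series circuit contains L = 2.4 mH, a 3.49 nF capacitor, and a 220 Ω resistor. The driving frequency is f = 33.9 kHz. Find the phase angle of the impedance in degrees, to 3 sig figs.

-75.2°

ω = 2πf = 213000 rad/s
X_L = ωL = 511 Ω
X_C = 1/(ωC) = 1350 Ω
Net reactance X = X_L − X_C = -834 Ω
Z = 220 − j834 Ω
|Z| = √(220² + 834²) = 863 Ω
∠Z = arctan(-834/220) = -75.2°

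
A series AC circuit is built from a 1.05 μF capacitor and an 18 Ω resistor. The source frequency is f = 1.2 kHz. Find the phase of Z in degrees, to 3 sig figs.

-81.9°

ω = 2πf = 7540 rad/s
X_C = 1/(ωC) = 126 Ω
Z = 18.0 − j126 Ω
|Z| = √(18.0² + 126²) = 128 Ω
∠Z = arctan(-126/18.0) = -81.9°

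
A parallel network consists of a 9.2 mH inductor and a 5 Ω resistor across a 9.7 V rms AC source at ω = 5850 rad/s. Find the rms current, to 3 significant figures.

X_L = ωL = 53.8 Ω
Parallel: admittances add. Y = 1/R + 1/(jωL)
Y = (0.200 − j0.0186) S
|Y| = 0.201 S → |Z| = 1/|Y| = 4.98 Ω, ∠Z = −∠Y = 5.31°
I = V/|Z| = 9.7/4.98 = 1.95 A

1.95 A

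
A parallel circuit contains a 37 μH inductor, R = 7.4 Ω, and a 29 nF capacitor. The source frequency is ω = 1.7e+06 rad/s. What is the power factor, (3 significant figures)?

0.971

X_L = ωL = 62.9 Ω
X_C = 1/(ωC) = 20.3 Ω
Parallel: admittances add. Y = 1/R + 1/(jωL) + jωC
Y = (0.135 + j0.0334) S
|Y| = 0.139 S → |Z| = 1/|Y| = 7.18 Ω, ∠Z = −∠Y = -13.9°
cos φ = cos(-13.9°) = 0.971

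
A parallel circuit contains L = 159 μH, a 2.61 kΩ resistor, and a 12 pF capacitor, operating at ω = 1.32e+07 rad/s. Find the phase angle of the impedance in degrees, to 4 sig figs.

39.70°

X_L = ωL = 2099 Ω
X_C = 1/(ωC) = 6313 Ω
Parallel: admittances add. Y = 1/R + 1/(jωL) + jωC
Y = (0.0003831 − j0.0003181) S
|Y| = 0.0004980 S → |Z| = 1/|Y| = 2008 Ω, ∠Z = −∠Y = 39.70°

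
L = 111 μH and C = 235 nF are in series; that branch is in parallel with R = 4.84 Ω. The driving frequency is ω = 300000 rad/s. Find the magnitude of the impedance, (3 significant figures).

X_L = ωL = 33.3 Ω
X_C = 1/(ωC) = 14.2 Ω
Branch 1: Z₁ = R = 4.84 Ω
Branch 2 (series LC): Z₂ = j(X_L − X_C) = j19.1 Ω
Parallel: Z = Z₁Z₂/(Z₁+Z₂), |Z| = 4.69 Ω, ∠Z = 14.2°

4.69 Ω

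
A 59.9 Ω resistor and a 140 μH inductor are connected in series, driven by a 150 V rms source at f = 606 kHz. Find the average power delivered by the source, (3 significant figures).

4.68 W

ω = 2πf = 3.808e+06 rad/s
X_L = ωL = 533 Ω
Z = 59.9 + j533 Ω
|Z| = √(59.9² + 533²) = 536 Ω
∠Z = arctan(533/59.9) = 83.6°
I = V/|Z| = 280 mA
P = VI cos φ = 150 × 0.280 × cos(83.6°) = 4.68 W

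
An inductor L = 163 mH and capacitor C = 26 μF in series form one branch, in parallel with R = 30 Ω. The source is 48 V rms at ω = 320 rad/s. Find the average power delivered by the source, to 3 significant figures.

76.8 W

X_L = ωL = 52.2 Ω
X_C = 1/(ωC) = 120 Ω
Branch 1: Z₁ = R = 30.0 Ω
Branch 2 (series LC): Z₂ = j(X_L − X_C) = −j68.0 Ω
Parallel: Z = Z₁Z₂/(Z₁+Z₂), |Z| = 27.4 Ω, ∠Z = -23.8°
I = V/|Z| = 1.75 A
P = VI cos φ = 48 × 1.75 × cos(-23.8°) = 76.8 W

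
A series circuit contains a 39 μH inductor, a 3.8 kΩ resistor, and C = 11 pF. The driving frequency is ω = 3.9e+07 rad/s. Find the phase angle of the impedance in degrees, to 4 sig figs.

-12.03°

X_L = ωL = 1521 Ω
X_C = 1/(ωC) = 2331 Ω
Net reactance X = X_L − X_C = -810.0 Ω
Z = 3800 − j810.0 Ω
|Z| = √(3800² + 810.0²) = 3885 Ω
∠Z = arctan(-810.0/3800) = -12.03°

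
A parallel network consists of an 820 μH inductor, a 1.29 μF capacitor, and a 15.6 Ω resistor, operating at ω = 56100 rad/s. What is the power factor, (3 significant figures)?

0.785

X_L = ωL = 46.0 Ω
X_C = 1/(ωC) = 13.8 Ω
Parallel: admittances add. Y = 1/R + 1/(jωL) + jωC
Y = (0.0641 + j0.0506) S
|Y| = 0.0817 S → |Z| = 1/|Y| = 12.2 Ω, ∠Z = −∠Y = -38.3°
cos φ = cos(-38.3°) = 0.785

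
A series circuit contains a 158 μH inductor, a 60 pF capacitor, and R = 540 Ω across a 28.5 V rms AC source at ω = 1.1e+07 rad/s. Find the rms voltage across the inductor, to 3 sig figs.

84.8 V

X_L = ωL = 1740 Ω
X_C = 1/(ωC) = 1520 Ω
Net reactance X = X_L − X_C = 223 Ω
Z = 540 + j223 Ω
|Z| = √(540² + 223²) = 584 Ω
I = V/|Z| = 48.8 mA
V_L = I·|Z_L| = 0.0488 × 1740 = 84.8 V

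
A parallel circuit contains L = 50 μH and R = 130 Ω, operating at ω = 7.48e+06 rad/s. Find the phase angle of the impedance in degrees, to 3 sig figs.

19.2°

X_L = ωL = 374 Ω
Parallel: admittances add. Y = 1/R + 1/(jωL)
Y = (0.00769 − j0.00267) S
|Y| = 0.00814 S → |Z| = 1/|Y| = 123 Ω, ∠Z = −∠Y = 19.2°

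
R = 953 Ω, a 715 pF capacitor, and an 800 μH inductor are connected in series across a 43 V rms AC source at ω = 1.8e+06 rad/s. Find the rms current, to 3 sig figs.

X_L = ωL = 1440 Ω
X_C = 1/(ωC) = 777 Ω
Net reactance X = X_L − X_C = 663 Ω
Z = 953 + j663 Ω
|Z| = √(953² + 663²) = 1160 Ω
I = V/|Z| = 43/1160 = 37.0 mA

37.0 mA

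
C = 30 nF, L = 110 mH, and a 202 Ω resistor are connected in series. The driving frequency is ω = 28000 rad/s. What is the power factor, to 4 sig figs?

X_L = ωL = 3080 Ω
X_C = 1/(ωC) = 1190 Ω
Net reactance X = X_L − X_C = 1890 Ω
Z = 202.0 + j1890 Ω
|Z| = √(202.0² + 1890²) = 1900 Ω
∠Z = arctan(1890/202.0) = 83.90°
cos φ = cos(83.90°) = 0.1063

0.1063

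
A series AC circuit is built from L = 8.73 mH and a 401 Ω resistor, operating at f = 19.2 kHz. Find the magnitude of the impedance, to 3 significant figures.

1130 Ω

ω = 2πf = 120600 rad/s
X_L = ωL = 1050 Ω
Z = 401 + j1050 Ω
|Z| = √(401² + 1050²) = 1130 Ω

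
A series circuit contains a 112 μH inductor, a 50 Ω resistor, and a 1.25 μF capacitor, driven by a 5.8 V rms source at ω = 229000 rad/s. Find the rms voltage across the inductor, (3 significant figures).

2.72 V

X_L = ωL = 25.6 Ω
X_C = 1/(ωC) = 3.49 Ω
Net reactance X = X_L − X_C = 22.2 Ω
Z = 50.0 + j22.2 Ω
|Z| = √(50.0² + 22.2²) = 54.7 Ω
I = V/|Z| = 106 mA
V_L = I·|Z_L| = 0.106 × 25.6 = 2.72 V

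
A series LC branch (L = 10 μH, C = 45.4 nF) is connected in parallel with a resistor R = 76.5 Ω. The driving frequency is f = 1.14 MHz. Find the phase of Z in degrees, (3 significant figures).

ω = 2πf = 7.163e+06 rad/s
X_L = ωL = 71.6 Ω
X_C = 1/(ωC) = 3.08 Ω
Branch 1: Z₁ = R = 76.5 Ω
Branch 2 (series LC): Z₂ = j(X_L − X_C) = j68.6 Ω
Parallel: Z = Z₁Z₂/(Z₁+Z₂), |Z| = 51.1 Ω, ∠Z = 48.1°

48.1°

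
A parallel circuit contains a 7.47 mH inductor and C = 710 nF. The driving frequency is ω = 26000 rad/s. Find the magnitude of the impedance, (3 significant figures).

X_L = ωL = 194 Ω
X_C = 1/(ωC) = 54.2 Ω
Parallel: admittances add. Y = 1/(jωL) + jωC
Y = (0 + j0.0133) S
|Y| = 0.0133 S → |Z| = 1/|Y| = 75.1 Ω, ∠Z = −∠Y = -90.0°

75.1 Ω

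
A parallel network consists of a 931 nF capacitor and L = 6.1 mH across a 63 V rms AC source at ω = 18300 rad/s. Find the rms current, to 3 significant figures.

509 mA

X_L = ωL = 112 Ω
X_C = 1/(ωC) = 58.7 Ω
Parallel: admittances add. Y = 1/(jωL) + jωC
Y = (0 + j0.00808) S
|Y| = 0.00808 S → |Z| = 1/|Y| = 124 Ω, ∠Z = −∠Y = -90.0°
I = V/|Z| = 63/124 = 509 mA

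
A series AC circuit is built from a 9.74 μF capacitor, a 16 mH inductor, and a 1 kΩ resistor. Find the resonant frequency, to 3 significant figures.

ω₀ = 1/√(LC) = 1/√(0.016 × 9.74e-06) = 2533 rad/s
f₀ = ω₀/(2π) = 403 Hz

403 Hz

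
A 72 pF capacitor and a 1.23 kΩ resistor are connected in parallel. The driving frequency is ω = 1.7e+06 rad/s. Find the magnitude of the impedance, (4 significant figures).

X_C = 1/(ωC) = 8170 Ω
Parallel: admittances add. Y = 1/R + jωC
Y = (0.0008130 + j0.0001224) S
|Y| = 0.0008222 S → |Z| = 1/|Y| = 1216 Ω, ∠Z = −∠Y = -8.562°

1216 Ω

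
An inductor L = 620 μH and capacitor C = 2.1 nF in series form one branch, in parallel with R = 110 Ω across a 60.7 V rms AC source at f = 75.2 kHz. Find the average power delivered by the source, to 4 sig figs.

33.50 W

ω = 2πf = 472500 rad/s
X_L = ωL = 292.9 Ω
X_C = 1/(ωC) = 1008 Ω
Branch 1: Z₁ = R = 110.0 Ω
Branch 2 (series LC): Z₂ = j(X_L − X_C) = −j714.9 Ω
Parallel: Z = Z₁Z₂/(Z₁+Z₂), |Z| = 108.7 Ω, ∠Z = -8.748°
I = V/|Z| = 558.3 mA
P = VI cos φ = 60.7 × 0.5583 × cos(-8.748°) = 33.50 W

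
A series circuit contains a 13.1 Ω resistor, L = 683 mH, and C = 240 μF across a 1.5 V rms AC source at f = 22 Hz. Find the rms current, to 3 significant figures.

22.9 mA

ω = 2πf = 138.2 rad/s
X_L = ωL = 94.4 Ω
X_C = 1/(ωC) = 30.1 Ω
Net reactance X = X_L − X_C = 64.3 Ω
Z = 13.1 + j64.3 Ω
|Z| = √(13.1² + 64.3²) = 65.6 Ω
I = V/|Z| = 1.5/65.6 = 22.9 mA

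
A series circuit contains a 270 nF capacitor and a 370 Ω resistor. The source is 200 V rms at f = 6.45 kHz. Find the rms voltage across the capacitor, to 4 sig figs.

ω = 2πf = 40530 rad/s
X_C = 1/(ωC) = 91.39 Ω
Z = 370.0 − j91.39 Ω
|Z| = √(370.0² + 91.39²) = 381.1 Ω
I = V/|Z| = 524.8 mA
V_C = I·|Z_C| = 0.5248 × 91.39 = 47.96 V

47.96 V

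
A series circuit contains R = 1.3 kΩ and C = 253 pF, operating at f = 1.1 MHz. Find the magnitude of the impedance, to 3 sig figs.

1420 Ω

ω = 2πf = 6.912e+06 rad/s
X_C = 1/(ωC) = 572 Ω
Z = 1300 − j572 Ω
|Z| = √(1300² + 572²) = 1420 Ω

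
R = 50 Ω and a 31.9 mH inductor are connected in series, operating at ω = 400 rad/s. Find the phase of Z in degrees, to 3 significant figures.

X_L = ωL = 12.8 Ω
Z = 50.0 + j12.8 Ω
|Z| = √(50.0² + 12.8²) = 51.6 Ω
∠Z = arctan(12.8/50.0) = 14.3°

14.3°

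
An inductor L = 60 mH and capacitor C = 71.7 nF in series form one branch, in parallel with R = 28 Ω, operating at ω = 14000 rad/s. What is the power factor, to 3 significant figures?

X_L = ωL = 840 Ω
X_C = 1/(ωC) = 996 Ω
Branch 1: Z₁ = R = 28.0 Ω
Branch 2 (series LC): Z₂ = j(X_L − X_C) = −j156 Ω
Parallel: Z = Z₁Z₂/(Z₁+Z₂), |Z| = 27.6 Ω, ∠Z = -10.2°
cos φ = cos(-10.2°) = 0.984

0.984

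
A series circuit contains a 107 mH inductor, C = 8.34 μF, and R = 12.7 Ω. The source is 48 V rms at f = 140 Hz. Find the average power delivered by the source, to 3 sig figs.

ω = 2πf = 879.6 rad/s
X_L = ωL = 94.1 Ω
X_C = 1/(ωC) = 136 Ω
Net reactance X = X_L − X_C = -42.2 Ω
Z = 12.7 − j42.2 Ω
|Z| = √(12.7² + 42.2²) = 44.1 Ω
∠Z = arctan(-42.2/12.7) = -73.2°
I = V/|Z| = 1.09 A
P = VI cos φ = 48 × 1.09 × cos(-73.2°) = 15.1 W

15.1 W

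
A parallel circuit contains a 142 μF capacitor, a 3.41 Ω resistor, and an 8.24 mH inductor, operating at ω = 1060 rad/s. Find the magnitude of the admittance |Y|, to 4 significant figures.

X_L = ωL = 8.734 Ω
X_C = 1/(ωC) = 6.644 Ω
Parallel: admittances add. Y = 1/R + 1/(jωL) + jωC
Y = (0.2933 + j0.03603) S
|Y| = 0.2955 S → |Z| = 1/|Y| = 3.385 Ω, ∠Z = −∠Y = -7.004°

295.5 mS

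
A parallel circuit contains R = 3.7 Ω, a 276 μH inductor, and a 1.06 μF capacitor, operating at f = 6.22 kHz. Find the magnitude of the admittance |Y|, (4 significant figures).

275.1 mS

ω = 2πf = 39080 rad/s
X_L = ωL = 10.79 Ω
X_C = 1/(ωC) = 24.14 Ω
Parallel: admittances add. Y = 1/R + 1/(jωL) + jωC
Y = (0.2703 − j0.05128) S
|Y| = 0.2751 S → |Z| = 1/|Y| = 3.635 Ω, ∠Z = −∠Y = 10.74°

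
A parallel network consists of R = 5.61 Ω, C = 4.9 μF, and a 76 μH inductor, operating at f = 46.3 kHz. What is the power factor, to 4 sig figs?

ω = 2πf = 290900 rad/s
X_L = ωL = 22.11 Ω
X_C = 1/(ωC) = 0.7015 Ω
Parallel: admittances add. Y = 1/R + 1/(jωL) + jωC
Y = (0.1783 + j1.380) S
|Y| = 1.392 S → |Z| = 1/|Y| = 0.7185 Ω, ∠Z = −∠Y = -82.64°
cos φ = cos(-82.64°) = 0.1281

0.1281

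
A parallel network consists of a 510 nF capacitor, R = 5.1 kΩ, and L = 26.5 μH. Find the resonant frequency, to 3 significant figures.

43.3 kHz

ω₀ = 1/√(LC) = 1/√(2.65e-05 × 5.1e-07) = 272000 rad/s
f₀ = ω₀/(2π) = 43.3 kHz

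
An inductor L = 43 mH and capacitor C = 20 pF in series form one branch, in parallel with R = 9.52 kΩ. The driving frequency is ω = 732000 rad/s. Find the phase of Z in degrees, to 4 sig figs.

X_L = ωL = 31480 Ω
X_C = 1/(ωC) = 68310 Ω
Branch 1: Z₁ = R = 9520 Ω
Branch 2 (series LC): Z₂ = j(X_L − X_C) = −j36830 Ω
Parallel: Z = Z₁Z₂/(Z₁+Z₂), |Z| = 9217 Ω, ∠Z = -14.49°

-14.49°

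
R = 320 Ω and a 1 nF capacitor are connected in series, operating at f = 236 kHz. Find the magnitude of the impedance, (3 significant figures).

746 Ω

ω = 2πf = 1.483e+06 rad/s
X_C = 1/(ωC) = 674 Ω
Z = 320 − j674 Ω
|Z| = √(320² + 674²) = 746 Ω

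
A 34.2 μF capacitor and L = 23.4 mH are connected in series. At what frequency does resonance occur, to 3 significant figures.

ω₀ = 1/√(LC) = 1/√(0.0234 × 3.42e-05) = 1118 rad/s
f₀ = ω₀/(2π) = 178 Hz

178 Hz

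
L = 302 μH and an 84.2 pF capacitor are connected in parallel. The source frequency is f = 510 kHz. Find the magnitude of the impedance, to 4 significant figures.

ω = 2πf = 3.204e+06 rad/s
X_L = ωL = 967.7 Ω
X_C = 1/(ωC) = 3706 Ω
Parallel: admittances add. Y = 1/(jωL) + jωC
Y = (0 − j0.0007635) S
|Y| = 0.0007635 S → |Z| = 1/|Y| = 1310 Ω, ∠Z = −∠Y = 90.00°

1310 Ω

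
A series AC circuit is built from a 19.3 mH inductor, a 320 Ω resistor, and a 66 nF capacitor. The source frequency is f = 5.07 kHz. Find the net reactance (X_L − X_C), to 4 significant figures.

139.2 Ω

ω = 2πf = 31860 rad/s
X_L = ωL = 614.8 Ω
X_C = 1/(ωC) = 475.6 Ω
X = 614.8 − 475.6 = 139.2 Ω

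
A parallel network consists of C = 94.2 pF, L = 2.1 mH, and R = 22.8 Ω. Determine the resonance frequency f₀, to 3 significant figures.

ω₀ = 1/√(LC) = 1/√(0.0021 × 9.42e-11) = 2.248e+06 rad/s
f₀ = ω₀/(2π) = 358 kHz

358 kHz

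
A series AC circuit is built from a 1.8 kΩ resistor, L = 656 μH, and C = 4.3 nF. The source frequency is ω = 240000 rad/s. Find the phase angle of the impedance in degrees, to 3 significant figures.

X_L = ωL = 157 Ω
X_C = 1/(ωC) = 969 Ω
Net reactance X = X_L − X_C = -812 Ω
Z = 1800 − j812 Ω
|Z| = √(1800² + 812²) = 1970 Ω
∠Z = arctan(-812/1800) = -24.3°

-24.3°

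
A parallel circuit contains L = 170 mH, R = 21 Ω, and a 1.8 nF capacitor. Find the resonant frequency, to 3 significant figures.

ω₀ = 1/√(LC) = 1/√(0.17 × 1.8e-09) = 57170 rad/s
f₀ = ω₀/(2π) = 9.10 kHz

9.10 kHz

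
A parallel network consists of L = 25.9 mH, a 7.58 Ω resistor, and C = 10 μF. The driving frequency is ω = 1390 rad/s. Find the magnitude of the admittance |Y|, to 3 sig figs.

X_L = ωL = 36.0 Ω
X_C = 1/(ωC) = 71.9 Ω
Parallel: admittances add. Y = 1/R + 1/(jωL) + jωC
Y = (0.132 − j0.0139) S
|Y| = 0.133 S → |Z| = 1/|Y| = 7.54 Ω, ∠Z = −∠Y = 6.00°

133 mS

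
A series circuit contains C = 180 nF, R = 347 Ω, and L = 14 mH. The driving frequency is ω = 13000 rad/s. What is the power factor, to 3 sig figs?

X_L = ωL = 182 Ω
X_C = 1/(ωC) = 427 Ω
Net reactance X = X_L − X_C = -245 Ω
Z = 347 − j245 Ω
|Z| = √(347² + 245²) = 425 Ω
∠Z = arctan(-245/347) = -35.3°
cos φ = cos(-35.3°) = 0.817

0.817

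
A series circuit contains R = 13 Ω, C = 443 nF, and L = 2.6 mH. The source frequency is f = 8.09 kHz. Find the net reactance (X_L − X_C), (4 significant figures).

87.75 Ω

ω = 2πf = 50830 rad/s
X_L = ωL = 132.2 Ω
X_C = 1/(ωC) = 44.41 Ω
X = 132.2 − 44.41 = 87.75 Ω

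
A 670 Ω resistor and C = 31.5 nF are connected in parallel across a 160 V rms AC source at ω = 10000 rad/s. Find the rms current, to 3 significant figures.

X_C = 1/(ωC) = 3170 Ω
Parallel: admittances add. Y = 1/R + jωC
Y = (0.00149 + j0.000315) S
|Y| = 0.00153 S → |Z| = 1/|Y| = 656 Ω, ∠Z = −∠Y = -11.9°
I = V/|Z| = 160/656 = 244 mA

244 mA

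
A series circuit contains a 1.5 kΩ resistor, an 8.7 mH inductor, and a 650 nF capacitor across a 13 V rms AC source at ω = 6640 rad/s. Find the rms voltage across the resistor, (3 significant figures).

X_L = ωL = 57.8 Ω
X_C = 1/(ωC) = 232 Ω
Net reactance X = X_L − X_C = -174 Ω
Z = 1500 − j174 Ω
|Z| = √(1500² + 174²) = 1510 Ω
I = V/|Z| = 8.61 mA
V_R = I·|Z_R| = 0.00861 × 1500 = 12.9 V

12.9 V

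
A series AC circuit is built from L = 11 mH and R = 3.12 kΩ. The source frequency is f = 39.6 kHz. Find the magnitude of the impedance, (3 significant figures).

4150 Ω

ω = 2πf = 248800 rad/s
X_L = ωL = 2740 Ω
Z = 3120 + j2740 Ω
|Z| = √(3120² + 2740²) = 4150 Ω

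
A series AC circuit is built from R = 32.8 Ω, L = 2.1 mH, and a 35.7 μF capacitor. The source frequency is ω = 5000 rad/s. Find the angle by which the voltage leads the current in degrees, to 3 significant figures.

8.49°

X_L = ωL = 10.5 Ω
X_C = 1/(ωC) = 5.60 Ω
Net reactance X = X_L − X_C = 4.90 Ω
Z = 32.8 + j4.90 Ω
|Z| = √(32.8² + 4.90²) = 33.2 Ω
∠Z = arctan(4.90/32.8) = 8.49°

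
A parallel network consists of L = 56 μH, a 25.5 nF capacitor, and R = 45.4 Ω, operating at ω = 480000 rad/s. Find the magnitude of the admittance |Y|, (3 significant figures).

33.3 mS

X_L = ωL = 26.9 Ω
X_C = 1/(ωC) = 81.7 Ω
Parallel: admittances add. Y = 1/R + 1/(jωL) + jωC
Y = (0.0220 − j0.0250) S
|Y| = 0.0333 S → |Z| = 1/|Y| = 30.0 Ω, ∠Z = −∠Y = 48.6°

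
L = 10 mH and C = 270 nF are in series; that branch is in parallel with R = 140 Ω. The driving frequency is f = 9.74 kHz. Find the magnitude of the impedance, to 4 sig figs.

ω = 2πf = 61200 rad/s
X_L = ωL = 612.0 Ω
X_C = 1/(ωC) = 60.52 Ω
Branch 1: Z₁ = R = 140.0 Ω
Branch 2 (series LC): Z₂ = j(X_L − X_C) = j551.5 Ω
Parallel: Z = Z₁Z₂/(Z₁+Z₂), |Z| = 135.7 Ω, ∠Z = 14.24°

135.7 Ω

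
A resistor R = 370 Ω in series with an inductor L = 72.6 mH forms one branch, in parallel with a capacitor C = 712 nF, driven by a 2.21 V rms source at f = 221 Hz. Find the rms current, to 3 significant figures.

ω = 2πf = 1389 rad/s
X_L = ωL = 101 Ω
X_C = 1/(ωC) = 1010 Ω
Branch 1 (R+jX_L): Z₁ = 370 + j101 Ω, |Z₁| = 383 Ω
Branch 2 (−jX_C): Z₂ = −j1010 Ω
Parallel: Z = Z₁Z₂/(Z₁+Z₂), |Z| = 395 Ω, ∠Z = -6.87°
I = V/|Z| = 2.21/395 = 5.60 mA

5.60 mA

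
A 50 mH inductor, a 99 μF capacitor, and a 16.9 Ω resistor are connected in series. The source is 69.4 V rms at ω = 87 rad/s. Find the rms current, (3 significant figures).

X_L = ωL = 4.35 Ω
X_C = 1/(ωC) = 116 Ω
Net reactance X = X_L − X_C = -112 Ω
Z = 16.9 − j112 Ω
|Z| = √(16.9² + 112²) = 113 Ω
I = V/|Z| = 69.4/113 = 614 mA

614 mA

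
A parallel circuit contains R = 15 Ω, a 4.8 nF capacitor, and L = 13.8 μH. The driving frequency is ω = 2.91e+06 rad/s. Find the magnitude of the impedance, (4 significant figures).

X_L = ωL = 40.16 Ω
X_C = 1/(ωC) = 71.59 Ω
Parallel: admittances add. Y = 1/R + 1/(jωL) + jωC
Y = (0.06667 − j0.01093) S
|Y| = 0.06756 S → |Z| = 1/|Y| = 14.80 Ω, ∠Z = −∠Y = 9.314°

14.80 Ω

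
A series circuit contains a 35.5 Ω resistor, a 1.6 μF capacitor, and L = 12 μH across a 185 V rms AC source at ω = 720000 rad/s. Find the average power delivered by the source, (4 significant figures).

920.0 W

X_L = ωL = 8.640 Ω
X_C = 1/(ωC) = 0.8681 Ω
Net reactance X = X_L − X_C = 7.772 Ω
Z = 35.50 + j7.772 Ω
|Z| = √(35.50² + 7.772²) = 36.34 Ω
∠Z = arctan(7.772/35.50) = 12.35°
I = V/|Z| = 5.091 A
P = VI cos φ = 185 × 5.091 × cos(12.35°) = 920.0 W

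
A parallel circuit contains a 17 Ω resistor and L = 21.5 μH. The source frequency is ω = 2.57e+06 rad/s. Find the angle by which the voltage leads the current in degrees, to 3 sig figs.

X_L = ωL = 55.3 Ω
Parallel: admittances add. Y = 1/R + 1/(jωL)
Y = (0.0588 − j0.0181) S
|Y| = 0.0615 S → |Z| = 1/|Y| = 16.2 Ω, ∠Z = −∠Y = 17.1°

17.1°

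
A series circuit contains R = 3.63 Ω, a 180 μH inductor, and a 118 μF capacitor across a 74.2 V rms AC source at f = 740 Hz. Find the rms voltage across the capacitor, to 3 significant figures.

ω = 2πf = 4650 rad/s
X_L = ωL = 0.837 Ω
X_C = 1/(ωC) = 1.82 Ω
Net reactance X = X_L − X_C = -0.986 Ω
Z = 3.63 − j0.986 Ω
|Z| = √(3.63² + 0.986²) = 3.76 Ω
I = V/|Z| = 19.7 A
V_C = I·|Z_C| = 19.7 × 1.82 = 36.0 V

36.0 V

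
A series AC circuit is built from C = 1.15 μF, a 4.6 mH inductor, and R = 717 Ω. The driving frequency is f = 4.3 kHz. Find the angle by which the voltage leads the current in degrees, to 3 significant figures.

7.32°

ω = 2πf = 27020 rad/s
X_L = ωL = 124 Ω
X_C = 1/(ωC) = 32.2 Ω
Net reactance X = X_L − X_C = 92.1 Ω
Z = 717 + j92.1 Ω
|Z| = √(717² + 92.1²) = 723 Ω
∠Z = arctan(92.1/717) = 7.32°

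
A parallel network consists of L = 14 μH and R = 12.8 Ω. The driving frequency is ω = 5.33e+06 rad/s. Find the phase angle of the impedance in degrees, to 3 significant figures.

X_L = ωL = 74.6 Ω
Parallel: admittances add. Y = 1/R + 1/(jωL)
Y = (0.0781 − j0.0134) S
|Y| = 0.0793 S → |Z| = 1/|Y| = 12.6 Ω, ∠Z = −∠Y = 9.73°

9.73°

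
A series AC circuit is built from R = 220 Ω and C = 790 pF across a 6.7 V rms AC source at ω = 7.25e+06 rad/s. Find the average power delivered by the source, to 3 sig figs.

125 mW

X_C = 1/(ωC) = 175 Ω
Z = 220 − j175 Ω
|Z| = √(220² + 175²) = 281 Ω
∠Z = arctan(-175/220) = -38.4°
I = V/|Z| = 23.9 mA
P = VI cos φ = 6.7 × 0.0239 × cos(-38.4°) = 125 mW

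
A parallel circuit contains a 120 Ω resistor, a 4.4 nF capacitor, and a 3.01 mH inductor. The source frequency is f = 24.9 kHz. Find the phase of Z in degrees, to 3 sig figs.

ω = 2πf = 156500 rad/s
X_L = ωL = 471 Ω
X_C = 1/(ωC) = 1450 Ω
Parallel: admittances add. Y = 1/R + 1/(jωL) + jωC
Y = (0.00833 − j0.00144) S
|Y| = 0.00846 S → |Z| = 1/|Y| = 118 Ω, ∠Z = −∠Y = 9.77°

9.77°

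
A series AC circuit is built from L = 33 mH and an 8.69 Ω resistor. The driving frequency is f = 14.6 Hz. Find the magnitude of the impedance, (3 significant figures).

9.20 Ω

ω = 2πf = 91.73 rad/s
X_L = ωL = 3.03 Ω
Z = 8.69 + j3.03 Ω
|Z| = √(8.69² + 3.03²) = 9.20 Ω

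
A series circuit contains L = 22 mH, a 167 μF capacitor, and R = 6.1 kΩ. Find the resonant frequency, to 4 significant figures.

83.03 Hz

ω₀ = 1/√(LC) = 1/√(0.022 × 0.000167) = 521.7 rad/s
f₀ = ω₀/(2π) = 83.03 Hz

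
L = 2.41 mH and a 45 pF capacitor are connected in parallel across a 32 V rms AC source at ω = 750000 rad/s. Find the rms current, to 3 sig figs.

X_L = ωL = 1810 Ω
X_C = 1/(ωC) = 29600 Ω
Parallel: admittances add. Y = 1/(jωL) + jωC
Y = (0 − j0.000520) S
|Y| = 0.000520 S → |Z| = 1/|Y| = 1920 Ω, ∠Z = −∠Y = 90.0°
I = V/|Z| = 32/1920 = 16.6 mA

16.6 mA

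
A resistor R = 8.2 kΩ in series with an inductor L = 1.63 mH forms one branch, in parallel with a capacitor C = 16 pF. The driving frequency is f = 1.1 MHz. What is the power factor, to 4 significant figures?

0.6264

ω = 2πf = 6.912e+06 rad/s
X_L = ωL = 11270 Ω
X_C = 1/(ωC) = 9043 Ω
Branch 1 (R+jX_L): Z₁ = 8200 + j11270 Ω, |Z₁| = 13930 Ω
Branch 2 (−jX_C): Z₂ = −j9043 Ω
Parallel: Z = Z₁Z₂/(Z₁+Z₂), |Z| = 14830 Ω, ∠Z = -51.22°
cos φ = cos(-51.22°) = 0.6264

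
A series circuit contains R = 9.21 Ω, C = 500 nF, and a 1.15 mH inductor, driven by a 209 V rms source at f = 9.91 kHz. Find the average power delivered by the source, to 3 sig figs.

245 W

ω = 2πf = 62270 rad/s
X_L = ωL = 71.6 Ω
X_C = 1/(ωC) = 32.1 Ω
Net reactance X = X_L − X_C = 39.5 Ω
Z = 9.21 + j39.5 Ω
|Z| = √(9.21² + 39.5²) = 40.5 Ω
∠Z = arctan(39.5/9.21) = 76.9°
I = V/|Z| = 5.15 A
P = VI cos φ = 209 × 5.15 × cos(76.9°) = 245 W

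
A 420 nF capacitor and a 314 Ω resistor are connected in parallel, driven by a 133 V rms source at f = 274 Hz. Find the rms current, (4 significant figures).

434.3 mA

ω = 2πf = 1722 rad/s
X_C = 1/(ωC) = 1383 Ω
Parallel: admittances add. Y = 1/R + jωC
Y = (0.003185 + j0.0007231) S
|Y| = 0.003266 S → |Z| = 1/|Y| = 306.2 Ω, ∠Z = −∠Y = -12.79°
I = V/|Z| = 133/306.2 = 434.3 mA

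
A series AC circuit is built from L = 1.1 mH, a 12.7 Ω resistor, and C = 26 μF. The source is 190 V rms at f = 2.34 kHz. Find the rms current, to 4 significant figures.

10.23 A

ω = 2πf = 14700 rad/s
X_L = ωL = 16.17 Ω
X_C = 1/(ωC) = 2.616 Ω
Net reactance X = X_L − X_C = 13.56 Ω
Z = 12.70 + j13.56 Ω
|Z| = √(12.70² + 13.56²) = 18.58 Ω
I = V/|Z| = 190/18.58 = 10.23 A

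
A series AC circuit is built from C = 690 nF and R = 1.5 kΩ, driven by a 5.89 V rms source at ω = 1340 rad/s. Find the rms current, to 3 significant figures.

3.19 mA

X_C = 1/(ωC) = 1080 Ω
Z = 1500 − j1080 Ω
|Z| = √(1500² + 1080²) = 1850 Ω
I = V/|Z| = 5.89/1850 = 3.19 mA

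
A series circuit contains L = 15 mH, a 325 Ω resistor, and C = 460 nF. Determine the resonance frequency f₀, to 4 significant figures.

ω₀ = 1/√(LC) = 1/√(0.015 × 4.6e-07) = 12040 rad/s
f₀ = ω₀/(2π) = 1.916 kHz

1.916 kHz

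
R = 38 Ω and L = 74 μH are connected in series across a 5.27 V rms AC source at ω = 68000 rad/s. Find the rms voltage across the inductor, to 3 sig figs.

X_L = ωL = 5.03 Ω
Z = 38.0 + j5.03 Ω
|Z| = √(38.0² + 5.03²) = 38.3 Ω
I = V/|Z| = 137 mA
V_L = I·|Z_L| = 0.137 × 5.03 = 0.692 V

0.692 V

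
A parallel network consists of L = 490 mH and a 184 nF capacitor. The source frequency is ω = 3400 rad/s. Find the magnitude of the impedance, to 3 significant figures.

X_L = ωL = 1670 Ω
X_C = 1/(ωC) = 1600 Ω
Parallel: admittances add. Y = 1/(jωL) + jωC
Y = (0 + j2.54e-05) S
|Y| = 2.54e-05 S → |Z| = 1/|Y| = 39400 Ω, ∠Z = −∠Y = -90.0°

39400 Ω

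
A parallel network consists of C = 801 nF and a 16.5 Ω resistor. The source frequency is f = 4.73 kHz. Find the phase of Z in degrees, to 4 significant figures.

-21.44°

ω = 2πf = 29720 rad/s
X_C = 1/(ωC) = 42.01 Ω
Parallel: admittances add. Y = 1/R + jωC
Y = (0.06061 + j0.02381) S
|Y| = 0.06511 S → |Z| = 1/|Y| = 15.36 Ω, ∠Z = −∠Y = -21.44°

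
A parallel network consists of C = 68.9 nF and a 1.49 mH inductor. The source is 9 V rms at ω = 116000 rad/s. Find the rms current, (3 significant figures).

19.9 mA

X_L = ωL = 173 Ω
X_C = 1/(ωC) = 125 Ω
Parallel: admittances add. Y = 1/(jωL) + jωC
Y = (0 + j0.00221) S
|Y| = 0.00221 S → |Z| = 1/|Y| = 453 Ω, ∠Z = −∠Y = -90.0°
I = V/|Z| = 9/453 = 19.9 mA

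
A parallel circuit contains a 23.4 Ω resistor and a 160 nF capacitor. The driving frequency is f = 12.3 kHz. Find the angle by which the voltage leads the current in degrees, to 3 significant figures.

-16.1°

ω = 2πf = 77280 rad/s
X_C = 1/(ωC) = 80.9 Ω
Parallel: admittances add. Y = 1/R + jωC
Y = (0.0427 + j0.0124) S
|Y| = 0.0445 S → |Z| = 1/|Y| = 22.5 Ω, ∠Z = −∠Y = -16.1°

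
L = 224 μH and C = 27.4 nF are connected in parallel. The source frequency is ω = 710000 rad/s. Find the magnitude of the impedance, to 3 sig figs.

76.0 Ω

X_L = ωL = 159 Ω
X_C = 1/(ωC) = 51.4 Ω
Parallel: admittances add. Y = 1/(jωL) + jωC
Y = (0 + j0.0132) S
|Y| = 0.0132 S → |Z| = 1/|Y| = 76.0 Ω, ∠Z = −∠Y = -90.0°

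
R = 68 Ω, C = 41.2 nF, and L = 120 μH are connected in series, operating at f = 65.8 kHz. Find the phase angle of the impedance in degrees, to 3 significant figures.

-7.62°

ω = 2πf = 413400 rad/s
X_L = ωL = 49.6 Ω
X_C = 1/(ωC) = 58.7 Ω
Net reactance X = X_L − X_C = -9.10 Ω
Z = 68.0 − j9.10 Ω
|Z| = √(68.0² + 9.10²) = 68.6 Ω
∠Z = arctan(-9.10/68.0) = -7.62°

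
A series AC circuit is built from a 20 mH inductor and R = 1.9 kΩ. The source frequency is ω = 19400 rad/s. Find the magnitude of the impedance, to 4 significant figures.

1939 Ω

X_L = ωL = 388.0 Ω
Z = 1900 + j388.0 Ω
|Z| = √(1900² + 388.0²) = 1939 Ω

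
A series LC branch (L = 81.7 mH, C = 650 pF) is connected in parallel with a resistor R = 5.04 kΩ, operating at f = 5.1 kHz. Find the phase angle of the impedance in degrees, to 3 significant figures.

ω = 2πf = 32040 rad/s
X_L = ωL = 2620 Ω
X_C = 1/(ωC) = 48000 Ω
Branch 1: Z₁ = R = 5040 Ω
Branch 2 (series LC): Z₂ = j(X_L − X_C) = −j45400 Ω
Parallel: Z = Z₁Z₂/(Z₁+Z₂), |Z| = 5010 Ω, ∠Z = -6.34°

-6.34°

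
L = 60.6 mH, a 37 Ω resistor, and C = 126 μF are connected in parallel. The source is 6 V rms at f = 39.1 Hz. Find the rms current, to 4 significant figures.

ω = 2πf = 245.7 rad/s
X_L = ωL = 14.89 Ω
X_C = 1/(ωC) = 32.31 Ω
Parallel: admittances add. Y = 1/R + 1/(jωL) + jωC
Y = (0.02703 − j0.03621) S
|Y| = 0.04519 S → |Z| = 1/|Y| = 22.13 Ω, ∠Z = −∠Y = 53.27°
I = V/|Z| = 6/22.13 = 271.1 mA

271.1 mA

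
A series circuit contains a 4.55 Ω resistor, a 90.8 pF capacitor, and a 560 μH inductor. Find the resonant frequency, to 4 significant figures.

705.8 kHz

ω₀ = 1/√(LC) = 1/√(0.00056 × 9.08e-11) = 4.435e+06 rad/s
f₀ = ω₀/(2π) = 705.8 kHz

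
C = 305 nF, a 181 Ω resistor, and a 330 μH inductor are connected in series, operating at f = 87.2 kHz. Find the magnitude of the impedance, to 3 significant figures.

ω = 2πf = 547900 rad/s
X_L = ωL = 181 Ω
X_C = 1/(ωC) = 5.98 Ω
Net reactance X = X_L − X_C = 175 Ω
Z = 181 + j175 Ω
|Z| = √(181² + 175²) = 252 Ω

252 Ω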